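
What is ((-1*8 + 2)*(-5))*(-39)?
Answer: -1170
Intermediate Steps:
((-1*8 + 2)*(-5))*(-39) = ((-8 + 2)*(-5))*(-39) = -6*(-5)*(-39) = 30*(-39) = -1170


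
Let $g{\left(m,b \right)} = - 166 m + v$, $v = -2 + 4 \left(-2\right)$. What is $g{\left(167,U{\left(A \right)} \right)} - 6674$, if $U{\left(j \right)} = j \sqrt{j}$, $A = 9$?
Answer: $-34406$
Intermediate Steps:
$v = -10$ ($v = -2 - 8 = -10$)
$U{\left(j \right)} = j^{\frac{3}{2}}$
$g{\left(m,b \right)} = -10 - 166 m$ ($g{\left(m,b \right)} = - 166 m - 10 = -10 - 166 m$)
$g{\left(167,U{\left(A \right)} \right)} - 6674 = \left(-10 - 27722\right) - 6674 = -27732 - 6674 = -34406$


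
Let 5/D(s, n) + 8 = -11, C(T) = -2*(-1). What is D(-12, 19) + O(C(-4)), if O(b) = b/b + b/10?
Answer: 89/95 ≈ 0.93684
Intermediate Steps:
C(T) = 2
O(b) = 1 + b/10 (O(b) = 1 + b*(⅒) = 1 + b/10)
D(s, n) = -5/19 (D(s, n) = 5/(-8 - 11) = 5/(-19) = 5*(-1/19) = -5/19)
D(-12, 19) + O(C(-4)) = -5/19 + (1 + (⅒)*2) = -5/19 + (1 + ⅕) = -5/19 + 6/5 = 89/95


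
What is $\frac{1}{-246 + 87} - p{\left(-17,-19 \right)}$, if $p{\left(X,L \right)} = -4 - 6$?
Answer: $\frac{1589}{159} \approx 9.9937$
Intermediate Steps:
$p{\left(X,L \right)} = -10$ ($p{\left(X,L \right)} = -4 - 6 = -10$)
$\frac{1}{-246 + 87} - p{\left(-17,-19 \right)} = \frac{1}{-246 + 87} - -10 = \frac{1}{-159} + 10 = - \frac{1}{159} + 10 = \frac{1589}{159}$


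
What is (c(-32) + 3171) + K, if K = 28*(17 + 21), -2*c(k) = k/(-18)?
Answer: 38107/9 ≈ 4234.1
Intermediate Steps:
c(k) = k/36 (c(k) = -k/(2*(-18)) = -k*(-1)/(2*18) = -(-1)*k/36 = k/36)
K = 1064 (K = 28*38 = 1064)
(c(-32) + 3171) + K = ((1/36)*(-32) + 3171) + 1064 = (-8/9 + 3171) + 1064 = 28531/9 + 1064 = 38107/9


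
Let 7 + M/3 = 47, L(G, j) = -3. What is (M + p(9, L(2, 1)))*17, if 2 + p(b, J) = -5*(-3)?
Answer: 2261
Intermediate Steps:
p(b, J) = 13 (p(b, J) = -2 - 5*(-3) = -2 + 15 = 13)
M = 120 (M = -21 + 3*47 = -21 + 141 = 120)
(M + p(9, L(2, 1)))*17 = (120 + 13)*17 = 133*17 = 2261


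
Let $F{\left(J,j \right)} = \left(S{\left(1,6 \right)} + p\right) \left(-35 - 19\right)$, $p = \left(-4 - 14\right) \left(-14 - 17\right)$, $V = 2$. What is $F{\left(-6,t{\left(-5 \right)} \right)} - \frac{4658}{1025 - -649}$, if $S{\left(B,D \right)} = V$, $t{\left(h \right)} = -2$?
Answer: $- \frac{25313209}{837} \approx -30243.0$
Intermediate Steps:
$p = 558$ ($p = \left(-18\right) \left(-31\right) = 558$)
$S{\left(B,D \right)} = 2$
$F{\left(J,j \right)} = -30240$ ($F{\left(J,j \right)} = \left(2 + 558\right) \left(-35 - 19\right) = 560 \left(-54\right) = -30240$)
$F{\left(-6,t{\left(-5 \right)} \right)} - \frac{4658}{1025 - -649} = -30240 - \frac{4658}{1025 - -649} = -30240 - \frac{4658}{1025 + 649} = -30240 - \frac{4658}{1674} = -30240 - \frac{2329}{837} = - \frac{25313209}{837}$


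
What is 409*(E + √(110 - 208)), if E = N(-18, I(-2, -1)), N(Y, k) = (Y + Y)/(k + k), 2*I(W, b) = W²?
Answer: -3681 + 2863*I*√2 ≈ -3681.0 + 4048.9*I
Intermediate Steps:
I(W, b) = W²/2
N(Y, k) = Y/k (N(Y, k) = (2*Y)/((2*k)) = (2*Y)*(1/(2*k)) = Y/k)
E = -9 (E = -18/((½)*(-2)²) = -18/((½)*4) = -18/2 = -18*½ = -9)
409*(E + √(110 - 208)) = 409*(-9 + √(110 - 208)) = 409*(-9 + √(-98)) = 409*(-9 + 7*I*√2) = -3681 + 2863*I*√2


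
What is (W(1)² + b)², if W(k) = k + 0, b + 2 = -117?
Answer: 13924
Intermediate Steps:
b = -119 (b = -2 - 117 = -119)
W(k) = k
(W(1)² + b)² = (1² - 119)² = (1 - 119)² = (-118)² = 13924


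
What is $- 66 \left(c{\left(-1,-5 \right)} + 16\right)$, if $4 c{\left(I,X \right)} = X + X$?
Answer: $-891$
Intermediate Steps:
$c{\left(I,X \right)} = \frac{X}{2}$ ($c{\left(I,X \right)} = \frac{X + X}{4} = \frac{2 X}{4} = \frac{X}{2}$)
$- 66 \left(c{\left(-1,-5 \right)} + 16\right) = - 66 \left(\frac{1}{2} \left(-5\right) + 16\right) = - 66 \left(- \frac{5}{2} + 16\right) = \left(-66\right) \frac{27}{2} = -891$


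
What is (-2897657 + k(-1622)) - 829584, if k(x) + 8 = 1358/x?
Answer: -3022799618/811 ≈ -3.7272e+6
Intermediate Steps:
k(x) = -8 + 1358/x
(-2897657 + k(-1622)) - 829584 = (-2897657 + (-8 + 1358/(-1622))) - 829584 = (-2897657 + (-8 + 1358*(-1/1622))) - 829584 = (-2897657 + (-8 - 679/811)) - 829584 = (-2897657 - 7167/811) - 829584 = -2350006994/811 - 829584 = -3022799618/811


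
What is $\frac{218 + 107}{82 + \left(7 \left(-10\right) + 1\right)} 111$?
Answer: $2775$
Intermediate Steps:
$\frac{218 + 107}{82 + \left(7 \left(-10\right) + 1\right)} 111 = \frac{325}{82 + \left(-70 + 1\right)} 111 = \frac{325}{82 - 69} \cdot 111 = \frac{325}{13} \cdot 111 = 325 \cdot \frac{1}{13} \cdot 111 = 25 \cdot 111 = 2775$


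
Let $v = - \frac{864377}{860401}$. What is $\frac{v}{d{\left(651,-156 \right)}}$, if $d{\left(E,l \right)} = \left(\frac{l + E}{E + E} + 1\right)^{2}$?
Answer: $- \frac{162810594212}{308712739201} \approx -0.52739$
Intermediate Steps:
$d{\left(E,l \right)} = \left(1 + \frac{E + l}{2 E}\right)^{2}$ ($d{\left(E,l \right)} = \left(\frac{E + l}{2 E} + 1\right)^{2} = \left(1 + \frac{E + l}{2 E}\right)^{2}$)
$v = - \frac{864377}{860401}$ ($v = \left(-864377\right) \frac{1}{860401} = - \frac{864377}{860401} \approx -1.0046$)
$\frac{v}{d{\left(651,-156 \right)}} = - \frac{864377}{860401 \frac{\left(-156 + 3 \cdot 651\right)^{2}}{4 \cdot 423801}} = - \frac{864377}{860401 \cdot \frac{1}{4} \cdot \frac{1}{423801} \left(-156 + 1953\right)^{2}} = - \frac{864377}{860401 \cdot \frac{1}{4} \cdot \frac{1}{423801} \cdot 1797^{2}} = - \frac{864377}{860401 \cdot \frac{1}{4} \cdot \frac{1}{423801} \cdot 3229209} = - \frac{864377}{860401 \cdot \frac{358801}{188356}} = \left(- \frac{864377}{860401}\right) \frac{188356}{358801} = - \frac{162810594212}{308712739201}$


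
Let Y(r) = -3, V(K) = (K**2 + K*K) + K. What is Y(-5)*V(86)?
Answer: -44634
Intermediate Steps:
V(K) = K + 2*K**2 (V(K) = (K**2 + K**2) + K = 2*K**2 + K = K + 2*K**2)
Y(-5)*V(86) = -258*(1 + 2*86) = -258*(1 + 172) = -258*173 = -3*14878 = -44634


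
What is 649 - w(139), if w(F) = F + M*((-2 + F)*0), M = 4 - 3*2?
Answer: 510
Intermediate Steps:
M = -2 (M = 4 - 6 = -2)
w(F) = F (w(F) = F - 2*(-2 + F)*0 = F - 2*0 = F + 0 = F)
649 - w(139) = 649 - 1*139 = 649 - 139 = 510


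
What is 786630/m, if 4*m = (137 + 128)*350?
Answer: 314652/9275 ≈ 33.925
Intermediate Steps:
m = 46375/2 (m = ((137 + 128)*350)/4 = (265*350)/4 = (¼)*92750 = 46375/2 ≈ 23188.)
786630/m = 786630/(46375/2) = 786630*(2/46375) = 314652/9275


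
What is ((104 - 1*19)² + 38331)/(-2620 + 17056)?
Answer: 11389/3609 ≈ 3.1557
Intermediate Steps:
((104 - 1*19)² + 38331)/(-2620 + 17056) = ((104 - 19)² + 38331)/14436 = (85² + 38331)*(1/14436) = (7225 + 38331)*(1/14436) = 45556*(1/14436) = 11389/3609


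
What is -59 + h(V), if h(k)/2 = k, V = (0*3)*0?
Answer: -59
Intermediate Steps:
V = 0 (V = 0*0 = 0)
h(k) = 2*k
-59 + h(V) = -59 + 2*0 = -59 + 0 = -59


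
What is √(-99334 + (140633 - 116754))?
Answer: I*√75455 ≈ 274.69*I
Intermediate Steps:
√(-99334 + (140633 - 116754)) = √(-99334 + 23879) = √(-75455) = I*√75455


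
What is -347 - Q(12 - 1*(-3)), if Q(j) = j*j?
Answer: -572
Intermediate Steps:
Q(j) = j²
-347 - Q(12 - 1*(-3)) = -347 - (12 - 1*(-3))² = -347 - (12 + 3)² = -347 - 1*15² = -347 - 1*225 = -347 - 225 = -572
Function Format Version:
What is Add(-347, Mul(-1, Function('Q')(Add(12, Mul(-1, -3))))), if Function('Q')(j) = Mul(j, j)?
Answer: -572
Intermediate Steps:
Function('Q')(j) = Pow(j, 2)
Add(-347, Mul(-1, Function('Q')(Add(12, Mul(-1, -3))))) = Add(-347, Mul(-1, Pow(Add(12, Mul(-1, -3)), 2))) = Add(-347, Mul(-1, Pow(Add(12, 3), 2))) = Add(-347, Mul(-1, Pow(15, 2))) = Add(-347, Mul(-1, 225)) = Add(-347, -225) = -572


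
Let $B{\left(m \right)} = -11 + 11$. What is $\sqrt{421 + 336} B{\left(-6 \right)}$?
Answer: $0$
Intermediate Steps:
$B{\left(m \right)} = 0$
$\sqrt{421 + 336} B{\left(-6 \right)} = \sqrt{421 + 336} \cdot 0 = \sqrt{757} \cdot 0 = 0$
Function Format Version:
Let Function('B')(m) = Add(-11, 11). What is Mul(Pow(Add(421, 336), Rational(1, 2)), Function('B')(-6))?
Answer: 0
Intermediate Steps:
Function('B')(m) = 0
Mul(Pow(Add(421, 336), Rational(1, 2)), Function('B')(-6)) = Mul(Pow(Add(421, 336), Rational(1, 2)), 0) = Mul(Pow(757, Rational(1, 2)), 0) = 0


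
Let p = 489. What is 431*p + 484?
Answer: 211243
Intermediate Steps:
431*p + 484 = 431*489 + 484 = 210759 + 484 = 211243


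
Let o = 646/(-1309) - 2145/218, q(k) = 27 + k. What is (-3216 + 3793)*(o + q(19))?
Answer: 345453939/16786 ≈ 20580.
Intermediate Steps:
o = -173449/16786 (o = 646*(-1/1309) - 2145*1/218 = -38/77 - 2145/218 = -173449/16786 ≈ -10.333)
(-3216 + 3793)*(o + q(19)) = (-3216 + 3793)*(-173449/16786 + (27 + 19)) = 577*(-173449/16786 + 46) = 577*(598707/16786) = 345453939/16786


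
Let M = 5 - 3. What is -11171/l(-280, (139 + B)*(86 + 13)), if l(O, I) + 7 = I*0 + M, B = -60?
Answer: 11171/5 ≈ 2234.2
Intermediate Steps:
M = 2
l(O, I) = -5 (l(O, I) = -7 + (I*0 + 2) = -7 + (0 + 2) = -7 + 2 = -5)
-11171/l(-280, (139 + B)*(86 + 13)) = -11171/(-5) = -11171*(-1/5) = 11171/5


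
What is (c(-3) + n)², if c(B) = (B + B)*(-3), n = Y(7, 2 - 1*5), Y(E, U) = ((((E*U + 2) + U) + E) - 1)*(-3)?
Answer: 4356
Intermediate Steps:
Y(E, U) = -3 - 3*E - 3*U - 3*E*U (Y(E, U) = ((((2 + E*U) + U) + E) - 1)*(-3) = (((2 + U + E*U) + E) - 1)*(-3) = ((2 + E + U + E*U) - 1)*(-3) = (1 + E + U + E*U)*(-3) = -3 - 3*E - 3*U - 3*E*U)
n = 48 (n = -3 - 3*7 - 3*(2 - 1*5) - 3*7*(2 - 1*5) = -3 - 21 - 3*(2 - 5) - 3*7*(2 - 5) = -3 - 21 - 3*(-3) - 3*7*(-3) = -3 - 21 + 9 + 63 = 48)
c(B) = -6*B (c(B) = (2*B)*(-3) = -6*B)
(c(-3) + n)² = (-6*(-3) + 48)² = (18 + 48)² = 66² = 4356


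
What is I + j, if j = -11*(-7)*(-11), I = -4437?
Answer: -5284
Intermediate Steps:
j = -847 (j = 77*(-11) = -847)
I + j = -4437 - 847 = -5284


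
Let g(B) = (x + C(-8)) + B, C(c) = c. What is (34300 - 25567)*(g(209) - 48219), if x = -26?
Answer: -419568252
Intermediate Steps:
g(B) = -34 + B (g(B) = (-26 - 8) + B = -34 + B)
(34300 - 25567)*(g(209) - 48219) = (34300 - 25567)*((-34 + 209) - 48219) = 8733*(175 - 48219) = 8733*(-48044) = -419568252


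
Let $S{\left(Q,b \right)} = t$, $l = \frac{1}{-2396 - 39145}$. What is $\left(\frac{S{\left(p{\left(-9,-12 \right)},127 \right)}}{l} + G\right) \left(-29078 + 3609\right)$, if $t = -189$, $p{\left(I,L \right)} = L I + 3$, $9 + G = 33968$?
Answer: $-200828362552$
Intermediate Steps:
$G = 33959$ ($G = -9 + 33968 = 33959$)
$p{\left(I,L \right)} = 3 + I L$ ($p{\left(I,L \right)} = I L + 3 = 3 + I L$)
$l = - \frac{1}{41541}$ ($l = \frac{1}{-41541} = - \frac{1}{41541} \approx -2.4073 \cdot 10^{-5}$)
$S{\left(Q,b \right)} = -189$
$\left(\frac{S{\left(p{\left(-9,-12 \right)},127 \right)}}{l} + G\right) \left(-29078 + 3609\right) = \left(- \frac{189}{- \frac{1}{41541}} + 33959\right) \left(-29078 + 3609\right) = \left(\left(-189\right) \left(-41541\right) + 33959\right) \left(-25469\right) = \left(7851249 + 33959\right) \left(-25469\right) = 7885208 \left(-25469\right) = -200828362552$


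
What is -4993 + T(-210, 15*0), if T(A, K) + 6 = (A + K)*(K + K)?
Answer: -4999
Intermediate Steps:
T(A, K) = -6 + 2*K*(A + K) (T(A, K) = -6 + (A + K)*(K + K) = -6 + (A + K)*(2*K) = -6 + 2*K*(A + K))
-4993 + T(-210, 15*0) = -4993 + (-6 + 2*(15*0)² + 2*(-210)*(15*0)) = -4993 + (-6 + 2*0² + 2*(-210)*0) = -4993 + (-6 + 2*0 + 0) = -4993 + (-6 + 0 + 0) = -4993 - 6 = -4999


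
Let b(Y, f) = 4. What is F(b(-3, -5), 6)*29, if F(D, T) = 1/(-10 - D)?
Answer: -29/14 ≈ -2.0714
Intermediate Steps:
F(b(-3, -5), 6)*29 = -1/(10 + 4)*29 = -1/14*29 = -29/14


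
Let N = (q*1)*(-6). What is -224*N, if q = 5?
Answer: 6720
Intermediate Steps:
N = -30 (N = (5*1)*(-6) = 5*(-6) = -30)
-224*N = -224*(-30) = -1*(-6720) = 6720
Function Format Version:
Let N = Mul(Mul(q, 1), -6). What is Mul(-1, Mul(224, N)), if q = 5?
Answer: 6720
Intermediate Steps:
N = -30 (N = Mul(Mul(5, 1), -6) = Mul(5, -6) = -30)
Mul(-1, Mul(224, N)) = Mul(-1, Mul(224, -30)) = Mul(-1, -6720) = 6720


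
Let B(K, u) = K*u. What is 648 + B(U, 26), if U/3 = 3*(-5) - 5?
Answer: -912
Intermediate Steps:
U = -60 (U = 3*(3*(-5) - 5) = 3*(-15 - 5) = 3*(-20) = -60)
648 + B(U, 26) = 648 - 60*26 = 648 - 1560 = -912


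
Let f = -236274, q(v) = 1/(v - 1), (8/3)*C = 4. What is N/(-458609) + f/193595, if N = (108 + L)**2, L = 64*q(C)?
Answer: -119139849986/88784409355 ≈ -1.3419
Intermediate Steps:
C = 3/2 (C = (3/8)*4 = 3/2 ≈ 1.5000)
q(v) = 1/(-1 + v)
L = 128 (L = 64/(-1 + 3/2) = 64/(1/2) = 64*2 = 128)
N = 55696 (N = (108 + 128)**2 = 236**2 = 55696)
N/(-458609) + f/193595 = 55696/(-458609) - 236274/193595 = 55696*(-1/458609) - 236274*1/193595 = -55696/458609 - 236274/193595 = -119139849986/88784409355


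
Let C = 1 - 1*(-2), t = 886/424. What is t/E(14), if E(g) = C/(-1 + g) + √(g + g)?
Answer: -17277/1001276 + 74867*√7/500638 ≈ 0.37840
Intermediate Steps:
t = 443/212 (t = 886*(1/424) = 443/212 ≈ 2.0896)
C = 3 (C = 1 + 2 = 3)
E(g) = 3/(-1 + g) + √2*√g (E(g) = 3/(-1 + g) + √(g + g) = 3/(-1 + g) + √(2*g) = 3/(-1 + g) + √2*√g)
t/E(14) = 443/(212*(((3 + √2*14^(3/2) - √2*√14)/(-1 + 14)))) = 443/(212*(((3 + √2*(14*√14) - 2*√7)/13))) = 443/(212*(((3 + 28*√7 - 2*√7)/13))) = 443/(212*(((3 + 26*√7)/13))) = 443/(212*(3/13 + 2*√7))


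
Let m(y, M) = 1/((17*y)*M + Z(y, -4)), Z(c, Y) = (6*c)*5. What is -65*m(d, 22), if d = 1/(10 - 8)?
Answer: -65/202 ≈ -0.32178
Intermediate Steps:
Z(c, Y) = 30*c
d = 1/2 ≈ 0.50000
m(y, M) = 1/(30*y + 17*M*y) (m(y, M) = 1/((17*y)*M + 30*y) = 1/(17*M*y + 30*y) = 1/(30*y + 17*M*y))
-65*m(d, 22) = -65/(1/2*(30 + 17*22)) = -130/(30 + 374) = -130/404 = -65*1/202 = -65/202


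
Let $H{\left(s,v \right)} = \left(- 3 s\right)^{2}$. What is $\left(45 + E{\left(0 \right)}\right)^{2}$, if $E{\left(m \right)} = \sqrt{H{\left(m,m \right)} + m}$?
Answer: $2025$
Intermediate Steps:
$H{\left(s,v \right)} = 9 s^{2}$
$E{\left(m \right)} = \sqrt{m + 9 m^{2}}$ ($E{\left(m \right)} = \sqrt{9 m^{2} + m} = \sqrt{m + 9 m^{2}}$)
$\left(45 + E{\left(0 \right)}\right)^{2} = \left(45 + \sqrt{0 \left(1 + 9 \cdot 0\right)}\right)^{2} = \left(45 + \sqrt{0 \left(1 + 0\right)}\right)^{2} = \left(45 + \sqrt{0 \cdot 1}\right)^{2} = \left(45 + \sqrt{0}\right)^{2} = \left(45 + 0\right)^{2} = 45^{2} = 2025$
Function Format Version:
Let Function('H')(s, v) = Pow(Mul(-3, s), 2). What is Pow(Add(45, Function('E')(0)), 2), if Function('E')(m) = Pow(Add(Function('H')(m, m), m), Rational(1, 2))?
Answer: 2025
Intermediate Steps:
Function('H')(s, v) = Mul(9, Pow(s, 2))
Function('E')(m) = Pow(Add(m, Mul(9, Pow(m, 2))), Rational(1, 2)) (Function('E')(m) = Pow(Add(Mul(9, Pow(m, 2)), m), Rational(1, 2)) = Pow(Add(m, Mul(9, Pow(m, 2))), Rational(1, 2)))
Pow(Add(45, Function('E')(0)), 2) = Pow(Add(45, Pow(Mul(0, Add(1, Mul(9, 0))), Rational(1, 2))), 2) = Pow(Add(45, Pow(Mul(0, Add(1, 0)), Rational(1, 2))), 2) = Pow(Add(45, Pow(Mul(0, 1), Rational(1, 2))), 2) = Pow(Add(45, Pow(0, Rational(1, 2))), 2) = Pow(Add(45, 0), 2) = Pow(45, 2) = 2025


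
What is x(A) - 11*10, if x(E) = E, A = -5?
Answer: -115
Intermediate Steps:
x(A) - 11*10 = -5 - 11*10 = -5 - 110 = -115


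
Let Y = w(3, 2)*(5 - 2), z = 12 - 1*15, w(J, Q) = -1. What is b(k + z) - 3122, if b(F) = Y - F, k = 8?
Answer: -3130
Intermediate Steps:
z = -3 (z = 12 - 15 = -3)
Y = -3 (Y = -(5 - 2) = -1*3 = -3)
b(F) = -3 - F
b(k + z) - 3122 = (-3 - (8 - 3)) - 3122 = (-3 - 1*5) - 3122 = (-3 - 5) - 3122 = -8 - 3122 = -3130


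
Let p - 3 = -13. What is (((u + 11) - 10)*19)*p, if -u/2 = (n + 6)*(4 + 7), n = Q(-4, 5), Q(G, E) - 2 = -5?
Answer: 12350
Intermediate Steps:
Q(G, E) = -3 (Q(G, E) = 2 - 5 = -3)
n = -3
u = -66 (u = -2*(-3 + 6)*(4 + 7) = -6*11 = -2*33 = -66)
p = -10 (p = 3 - 13 = -10)
(((u + 11) - 10)*19)*p = (((-66 + 11) - 10)*19)*(-10) = ((-55 - 10)*19)*(-10) = -65*19*(-10) = -1235*(-10) = 12350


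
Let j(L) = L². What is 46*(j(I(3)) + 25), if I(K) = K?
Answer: 1564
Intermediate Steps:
46*(j(I(3)) + 25) = 46*(3² + 25) = 46*(9 + 25) = 46*34 = 1564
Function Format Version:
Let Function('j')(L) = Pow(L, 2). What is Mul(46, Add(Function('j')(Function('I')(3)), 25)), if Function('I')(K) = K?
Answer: 1564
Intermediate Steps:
Mul(46, Add(Function('j')(Function('I')(3)), 25)) = Mul(46, Add(Pow(3, 2), 25)) = Mul(46, Add(9, 25)) = Mul(46, 34) = 1564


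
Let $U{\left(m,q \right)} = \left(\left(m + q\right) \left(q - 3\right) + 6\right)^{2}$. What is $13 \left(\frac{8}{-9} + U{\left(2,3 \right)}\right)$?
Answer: $\frac{4108}{9} \approx 456.44$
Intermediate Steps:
$U{\left(m,q \right)} = \left(6 + \left(-3 + q\right) \left(m + q\right)\right)^{2}$ ($U{\left(m,q \right)} = \left(\left(m + q\right) \left(-3 + q\right) + 6\right)^{2} = \left(\left(-3 + q\right) \left(m + q\right) + 6\right)^{2} = \left(6 + \left(-3 + q\right) \left(m + q\right)\right)^{2}$)
$13 \left(\frac{8}{-9} + U{\left(2,3 \right)}\right) = 13 \left(\frac{8}{-9} + \left(6 + 3^{2} - 6 - 9 + 2 \cdot 3\right)^{2}\right) = 13 \left(8 \left(- \frac{1}{9}\right) + \left(6 + 9 - 6 - 9 + 6\right)^{2}\right) = 13 \left(- \frac{8}{9} + 6^{2}\right) = 13 \left(- \frac{8}{9} + 36\right) = 13 \cdot \frac{316}{9} = \frac{4108}{9}$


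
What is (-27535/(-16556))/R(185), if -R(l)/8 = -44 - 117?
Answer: 27535/21324128 ≈ 0.0012913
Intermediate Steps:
R(l) = 1288 (R(l) = -8*(-44 - 117) = -8*(-161) = 1288)
(-27535/(-16556))/R(185) = -27535/(-16556)/1288 = -27535*(-1/16556)*(1/1288) = (27535/16556)*(1/1288) = 27535/21324128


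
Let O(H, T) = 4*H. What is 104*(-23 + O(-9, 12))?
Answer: -6136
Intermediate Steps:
104*(-23 + O(-9, 12)) = 104*(-23 + 4*(-9)) = 104*(-23 - 36) = 104*(-59) = -6136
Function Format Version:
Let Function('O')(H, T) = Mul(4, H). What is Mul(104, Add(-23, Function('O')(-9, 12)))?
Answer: -6136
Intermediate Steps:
Mul(104, Add(-23, Function('O')(-9, 12))) = Mul(104, Add(-23, Mul(4, -9))) = Mul(104, Add(-23, -36)) = Mul(104, -59) = -6136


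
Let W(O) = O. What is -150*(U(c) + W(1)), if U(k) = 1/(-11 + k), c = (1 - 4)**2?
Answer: -75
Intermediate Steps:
c = 9 (c = (-3)**2 = 9)
-150*(U(c) + W(1)) = -150*(1/(-11 + 9) + 1) = -150*(1/(-2) + 1) = -150*(-1/2 + 1) = -150*1/2 = -75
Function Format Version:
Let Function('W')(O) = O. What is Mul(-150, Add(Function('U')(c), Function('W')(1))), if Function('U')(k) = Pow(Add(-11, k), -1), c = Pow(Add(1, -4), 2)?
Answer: -75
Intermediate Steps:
c = 9 (c = Pow(-3, 2) = 9)
Mul(-150, Add(Function('U')(c), Function('W')(1))) = Mul(-150, Add(Pow(Add(-11, 9), -1), 1)) = Mul(-150, Add(Pow(-2, -1), 1)) = Mul(-150, Add(Rational(-1, 2), 1)) = Mul(-150, Rational(1, 2)) = -75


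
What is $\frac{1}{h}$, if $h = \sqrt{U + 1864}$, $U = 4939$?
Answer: $\frac{\sqrt{6803}}{6803} \approx 0.012124$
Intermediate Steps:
$h = \sqrt{6803}$ ($h = \sqrt{4939 + 1864} = \sqrt{6803} \approx 82.48$)
$\frac{1}{h} = \frac{1}{\sqrt{6803}} = \frac{\sqrt{6803}}{6803}$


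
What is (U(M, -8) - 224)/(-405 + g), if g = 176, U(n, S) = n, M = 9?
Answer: 215/229 ≈ 0.93886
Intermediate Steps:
(U(M, -8) - 224)/(-405 + g) = (9 - 224)/(-405 + 176) = -215/(-229) = -215*(-1/229) = 215/229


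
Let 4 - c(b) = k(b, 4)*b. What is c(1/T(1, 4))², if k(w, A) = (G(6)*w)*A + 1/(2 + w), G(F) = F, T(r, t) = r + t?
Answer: 657721/75625 ≈ 8.6971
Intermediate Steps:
k(w, A) = 1/(2 + w) + 6*A*w (k(w, A) = (6*w)*A + 1/(2 + w) = 6*A*w + 1/(2 + w) = 1/(2 + w) + 6*A*w)
c(b) = 4 - b*(1 + 24*b² + 48*b)/(2 + b) (c(b) = 4 - (1 + 6*4*b² + 12*4*b)/(2 + b)*b = 4 - (1 + 24*b² + 48*b)/(2 + b)*b = 4 - b*(1 + 24*b² + 48*b)/(2 + b))
c(1/T(1, 4))² = ((8 - 48/(1 + 4)² - 24/(1 + 4)³ + 3/(1 + 4))/(2 + 1/(1 + 4)))² = ((8 - 48*(1/5)² - 24*(1/5)³ + 3/5)/(2 + 1/5))² = ((8 - 48*(⅕)² - 24*(⅕)³ + 3*(⅕))/(2 + ⅕))² = ((8 - 48*1/25 - 24*1/125 + ⅗)/(11/5))² = (5*(8 - 48/25 - 24/125 + ⅗)/11)² = ((5/11)*(811/125))² = (811/275)² = 657721/75625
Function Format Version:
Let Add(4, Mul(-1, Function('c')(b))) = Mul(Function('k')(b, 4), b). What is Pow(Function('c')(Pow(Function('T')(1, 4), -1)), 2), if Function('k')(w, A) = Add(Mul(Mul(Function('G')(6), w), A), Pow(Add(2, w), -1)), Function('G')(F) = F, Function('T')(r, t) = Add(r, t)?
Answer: Rational(657721, 75625) ≈ 8.6971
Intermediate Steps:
Function('k')(w, A) = Add(Pow(Add(2, w), -1), Mul(6, A, w)) (Function('k')(w, A) = Add(Mul(Mul(6, w), A), Pow(Add(2, w), -1)) = Add(Mul(6, A, w), Pow(Add(2, w), -1)) = Add(Pow(Add(2, w), -1), Mul(6, A, w)))
Function('c')(b) = Add(4, Mul(-1, b, Pow(Add(2, b), -1), Add(1, Mul(24, Pow(b, 2)), Mul(48, b)))) (Function('c')(b) = Add(4, Mul(-1, Mul(Mul(Pow(Add(2, b), -1), Add(1, Mul(6, 4, Pow(b, 2)), Mul(12, 4, b))), b))) = Add(4, Mul(-1, Mul(Mul(Pow(Add(2, b), -1), Add(1, Mul(24, Pow(b, 2)), Mul(48, b))), b))) = Add(4, Mul(-1, Mul(b, Pow(Add(2, b), -1), Add(1, Mul(24, Pow(b, 2)), Mul(48, b))))) = Add(4, Mul(-1, b, Pow(Add(2, b), -1), Add(1, Mul(24, Pow(b, 2)), Mul(48, b)))))
Pow(Function('c')(Pow(Function('T')(1, 4), -1)), 2) = Pow(Mul(Pow(Add(2, Pow(Add(1, 4), -1)), -1), Add(8, Mul(-48, Pow(Pow(Add(1, 4), -1), 2)), Mul(-24, Pow(Pow(Add(1, 4), -1), 3)), Mul(3, Pow(Add(1, 4), -1)))), 2) = Pow(Mul(Pow(Add(2, Pow(5, -1)), -1), Add(8, Mul(-48, Pow(Pow(5, -1), 2)), Mul(-24, Pow(Pow(5, -1), 3)), Mul(3, Pow(5, -1)))), 2) = Pow(Mul(Pow(Add(2, Rational(1, 5)), -1), Add(8, Mul(-48, Pow(Rational(1, 5), 2)), Mul(-24, Pow(Rational(1, 5), 3)), Mul(3, Rational(1, 5)))), 2) = Pow(Mul(Pow(Rational(11, 5), -1), Add(8, Mul(-48, Rational(1, 25)), Mul(-24, Rational(1, 125)), Rational(3, 5))), 2) = Pow(Mul(Rational(5, 11), Add(8, Rational(-48, 25), Rational(-24, 125), Rational(3, 5))), 2) = Pow(Mul(Rational(5, 11), Rational(811, 125)), 2) = Pow(Rational(811, 275), 2) = Rational(657721, 75625)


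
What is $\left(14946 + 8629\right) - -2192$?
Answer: $25767$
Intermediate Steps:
$\left(14946 + 8629\right) - -2192 = 23575 + 2192 = 25767$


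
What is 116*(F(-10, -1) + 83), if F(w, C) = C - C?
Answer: 9628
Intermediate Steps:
F(w, C) = 0
116*(F(-10, -1) + 83) = 116*(0 + 83) = 116*83 = 9628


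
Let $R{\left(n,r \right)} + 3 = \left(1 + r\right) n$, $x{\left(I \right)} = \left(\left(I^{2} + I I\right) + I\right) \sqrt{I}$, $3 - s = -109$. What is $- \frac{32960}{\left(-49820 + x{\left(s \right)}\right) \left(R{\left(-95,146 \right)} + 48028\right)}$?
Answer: $- \frac{1026292}{1461226103285} - \frac{415296 \sqrt{7}}{292245220657} \approx -4.4621 \cdot 10^{-6}$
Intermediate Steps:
$s = 112$ ($s = 3 - -109 = 3 + 109 = 112$)
$x{\left(I \right)} = \sqrt{I} \left(I + 2 I^{2}\right)$ ($x{\left(I \right)} = \left(\left(I^{2} + I^{2}\right) + I\right) \sqrt{I} = \left(2 I^{2} + I\right) \sqrt{I} = \left(I + 2 I^{2}\right) \sqrt{I} = \sqrt{I} \left(I + 2 I^{2}\right)$)
$R{\left(n,r \right)} = -3 + n \left(1 + r\right)$ ($R{\left(n,r \right)} = -3 + \left(1 + r\right) n = -3 + n \left(1 + r\right)$)
$- \frac{32960}{\left(-49820 + x{\left(s \right)}\right) \left(R{\left(-95,146 \right)} + 48028\right)} = - \frac{32960}{\left(-49820 + 112^{\frac{3}{2}} \left(1 + 2 \cdot 112\right)\right) \left(\left(-3 - 95 - 13870\right) + 48028\right)} = - \frac{32960}{\left(-49820 + 448 \sqrt{7} \left(1 + 224\right)\right) \left(\left(-3 - 95 - 13870\right) + 48028\right)} = - \frac{32960}{\left(-49820 + 448 \sqrt{7} \cdot 225\right) \left(-13968 + 48028\right)} = - \frac{32960}{\left(-49820 + 100800 \sqrt{7}\right) 34060} = - \frac{32960}{-1696869200 + 3433248000 \sqrt{7}}$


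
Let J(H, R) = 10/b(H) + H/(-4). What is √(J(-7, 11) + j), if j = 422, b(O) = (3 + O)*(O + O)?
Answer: √83090/14 ≈ 20.590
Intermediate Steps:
b(O) = 2*O*(3 + O) (b(O) = (3 + O)*(2*O) = 2*O*(3 + O))
J(H, R) = -H/4 + 5/(H*(3 + H)) (J(H, R) = 10/((2*H*(3 + H))) + H/(-4) = 10*(1/(2*H*(3 + H))) + H*(-¼) = 5/(H*(3 + H)) - H/4 = -H/4 + 5/(H*(3 + H)))
√(J(-7, 11) + j) = √((¼)*(20 - 1*(-7)²*(3 - 7))/(-7*(3 - 7)) + 422) = √((¼)*(-⅐)*(20 - 1*49*(-4))/(-4) + 422) = √((¼)*(-⅐)*(-¼)*(20 + 196) + 422) = √((¼)*(-⅐)*(-¼)*216 + 422) = √(27/14 + 422) = √(5935/14) = √83090/14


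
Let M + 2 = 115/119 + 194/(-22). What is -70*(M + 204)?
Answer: -2541400/187 ≈ -13590.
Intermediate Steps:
M = -12896/1309 (M = -2 + (115/119 + 194/(-22)) = -2 + (115*(1/119) + 194*(-1/22)) = -2 + (115/119 - 97/11) = -2 - 10278/1309 = -12896/1309 ≈ -9.8518)
-70*(M + 204) = -70*(-12896/1309 + 204) = -70*254140/1309 = -2541400/187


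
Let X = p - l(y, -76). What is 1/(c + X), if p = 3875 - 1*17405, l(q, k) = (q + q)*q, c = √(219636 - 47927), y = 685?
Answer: -951980/906265748691 - √171709/906265748691 ≈ -1.0509e-6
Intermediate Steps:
c = √171709 ≈ 414.38
l(q, k) = 2*q² (l(q, k) = (2*q)*q = 2*q²)
p = -13530 (p = 3875 - 17405 = -13530)
X = -951980 (X = -13530 - 2*685² = -13530 - 2*469225 = -13530 - 1*938450 = -13530 - 938450 = -951980)
1/(c + X) = 1/(√171709 - 951980) = 1/(-951980 + √171709)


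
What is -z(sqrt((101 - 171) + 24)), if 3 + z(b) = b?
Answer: 3 - I*sqrt(46) ≈ 3.0 - 6.7823*I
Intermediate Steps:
z(b) = -3 + b
-z(sqrt((101 - 171) + 24)) = -(-3 + sqrt((101 - 171) + 24)) = -(-3 + sqrt(-70 + 24)) = -(-3 + sqrt(-46)) = -(-3 + I*sqrt(46)) = 3 - I*sqrt(46)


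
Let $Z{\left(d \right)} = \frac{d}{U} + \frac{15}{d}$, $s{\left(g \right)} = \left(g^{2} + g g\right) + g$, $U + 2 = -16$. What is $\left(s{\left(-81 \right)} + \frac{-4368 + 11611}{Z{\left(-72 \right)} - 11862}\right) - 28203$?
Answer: $- \frac{4315233546}{284597} \approx -15163.0$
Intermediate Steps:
$U = -18$ ($U = -2 - 16 = -18$)
$s{\left(g \right)} = g + 2 g^{2}$ ($s{\left(g \right)} = \left(g^{2} + g^{2}\right) + g = 2 g^{2} + g = g + 2 g^{2}$)
$Z{\left(d \right)} = \frac{15}{d} - \frac{d}{18}$ ($Z{\left(d \right)} = \frac{d}{-18} + \frac{15}{d} = d \left(- \frac{1}{18}\right) + \frac{15}{d} = - \frac{d}{18} + \frac{15}{d} = \frac{15}{d} - \frac{d}{18}$)
$\left(s{\left(-81 \right)} + \frac{-4368 + 11611}{Z{\left(-72 \right)} - 11862}\right) - 28203 = \left(- 81 \left(1 + 2 \left(-81\right)\right) + \frac{-4368 + 11611}{\left(\frac{15}{-72} - -4\right) - 11862}\right) - 28203 = \left(- 81 \left(1 - 162\right) + \frac{7243}{\left(15 \left(- \frac{1}{72}\right) + 4\right) - 11862}\right) - 28203 = \left(\left(-81\right) \left(-161\right) + \frac{7243}{\left(- \frac{5}{24} + 4\right) - 11862}\right) - 28203 = \left(13041 + \frac{7243}{\frac{91}{24} - 11862}\right) - 28203 = \left(13041 + \frac{7243}{- \frac{284597}{24}}\right) - 28203 = \left(13041 + 7243 \left(- \frac{24}{284597}\right)\right) - 28203 = \left(13041 - \frac{173832}{284597}\right) - 28203 = \frac{3711255645}{284597} - 28203 = - \frac{4315233546}{284597}$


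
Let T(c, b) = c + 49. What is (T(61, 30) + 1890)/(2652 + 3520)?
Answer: 500/1543 ≈ 0.32404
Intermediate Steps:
T(c, b) = 49 + c
(T(61, 30) + 1890)/(2652 + 3520) = ((49 + 61) + 1890)/(2652 + 3520) = (110 + 1890)/6172 = 2000*(1/6172) = 500/1543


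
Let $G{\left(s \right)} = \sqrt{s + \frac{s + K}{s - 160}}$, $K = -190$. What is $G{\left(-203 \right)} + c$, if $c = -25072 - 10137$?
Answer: $-35209 + \frac{4 i \sqrt{1527}}{11} \approx -35209.0 + 14.21 i$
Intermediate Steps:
$G{\left(s \right)} = \sqrt{s + \frac{-190 + s}{-160 + s}}$ ($G{\left(s \right)} = \sqrt{s + \frac{s - 190}{s - 160}} = \sqrt{s + \frac{-190 + s}{-160 + s}}$)
$c = -35209$
$G{\left(-203 \right)} + c = \sqrt{\frac{-190 - 203 - 203 \left(-160 - 203\right)}{-160 - 203}} - 35209 = \sqrt{\frac{-190 - 203 - -73689}{-363}} - 35209 = \sqrt{- \frac{-190 - 203 + 73689}{363}} - 35209 = \sqrt{\left(- \frac{1}{363}\right) 73296} - 35209 = \sqrt{- \frac{24432}{121}} - 35209 = \frac{4 i \sqrt{1527}}{11} - 35209 = -35209 + \frac{4 i \sqrt{1527}}{11}$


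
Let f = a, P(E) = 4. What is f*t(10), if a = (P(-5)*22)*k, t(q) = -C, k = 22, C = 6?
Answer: -11616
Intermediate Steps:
t(q) = -6 (t(q) = -1*6 = -6)
a = 1936 (a = (4*22)*22 = 88*22 = 1936)
f = 1936
f*t(10) = 1936*(-6) = -11616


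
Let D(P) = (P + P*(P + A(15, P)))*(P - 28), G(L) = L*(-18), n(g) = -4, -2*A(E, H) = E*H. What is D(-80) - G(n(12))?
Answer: 4501368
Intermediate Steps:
A(E, H) = -E*H/2
G(L) = -18*L
D(P) = (-28 + P)*(P - 13*P**2/2) (D(P) = (P + P*(P - 1/2*15*P))*(P - 28) = (P + P*(P - 15*P/2))*(-28 + P) = (P + P*(-13*P/2))*(-28 + P) = (P - 13*P**2/2)*(-28 + P) = (-28 + P)*(P - 13*P**2/2))
D(-80) - G(n(12)) = (1/2)*(-80)*(-56 - 13*(-80)**2 + 366*(-80)) - (-18)*(-4) = (1/2)*(-80)*(-56 - 13*6400 - 29280) - 1*72 = (1/2)*(-80)*(-56 - 83200 - 29280) - 72 = (1/2)*(-80)*(-112536) - 72 = 4501440 - 72 = 4501368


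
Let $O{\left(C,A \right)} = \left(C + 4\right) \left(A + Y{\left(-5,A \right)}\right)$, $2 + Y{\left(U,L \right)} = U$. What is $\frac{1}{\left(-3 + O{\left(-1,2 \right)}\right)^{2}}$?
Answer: $\frac{1}{324} \approx 0.0030864$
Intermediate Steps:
$Y{\left(U,L \right)} = -2 + U$
$O{\left(C,A \right)} = \left(-7 + A\right) \left(4 + C\right)$ ($O{\left(C,A \right)} = \left(C + 4\right) \left(A - 7\right) = \left(4 + C\right) \left(A - 7\right) = \left(4 + C\right) \left(-7 + A\right) = \left(-7 + A\right) \left(4 + C\right)$)
$\frac{1}{\left(-3 + O{\left(-1,2 \right)}\right)^{2}} = \frac{1}{\left(-3 + \left(-28 - -7 + 4 \cdot 2 + 2 \left(-1\right)\right)\right)^{2}} = \frac{1}{\left(-3 + \left(-28 + 7 + 8 - 2\right)\right)^{2}} = \frac{1}{\left(-3 - 15\right)^{2}} = \frac{1}{\left(-18\right)^{2}} = \frac{1}{324}$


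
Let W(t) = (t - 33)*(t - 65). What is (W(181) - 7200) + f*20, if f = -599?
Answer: -2012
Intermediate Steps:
W(t) = (-65 + t)*(-33 + t) (W(t) = (-33 + t)*(-65 + t) = (-65 + t)*(-33 + t))
(W(181) - 7200) + f*20 = ((2145 + 181² - 98*181) - 7200) - 599*20 = ((2145 + 32761 - 17738) - 7200) - 11980 = (17168 - 7200) - 11980 = 9968 - 11980 = -2012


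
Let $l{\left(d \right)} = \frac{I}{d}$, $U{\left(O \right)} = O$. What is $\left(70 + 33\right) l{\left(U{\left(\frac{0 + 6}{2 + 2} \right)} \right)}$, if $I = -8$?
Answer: $- \frac{1648}{3} \approx -549.33$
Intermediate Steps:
$l{\left(d \right)} = - \frac{8}{d}$
$\left(70 + 33\right) l{\left(U{\left(\frac{0 + 6}{2 + 2} \right)} \right)} = \left(70 + 33\right) \left(- \frac{8}{\left(0 + 6\right) \frac{1}{2 + 2}}\right) = 103 \left(- \frac{8}{6 \cdot \frac{1}{4}}\right) = 103 \left(- \frac{8}{\frac{3}{2}}\right) = 103 \left(\left(-8\right) \frac{2}{3}\right) = 103 \left(- \frac{16}{3}\right) = - \frac{1648}{3}$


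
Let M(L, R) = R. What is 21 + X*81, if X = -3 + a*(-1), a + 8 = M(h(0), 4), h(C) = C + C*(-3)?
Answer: 102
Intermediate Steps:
h(C) = -2*C (h(C) = C - 3*C = -2*C)
a = -4 (a = -8 + 4 = -4)
X = 1 (X = -3 - 4*(-1) = -3 + 4 = 1)
21 + X*81 = 21 + 1*81 = 21 + 81 = 102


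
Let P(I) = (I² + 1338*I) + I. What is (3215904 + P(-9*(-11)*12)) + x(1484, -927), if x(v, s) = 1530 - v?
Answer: 6218026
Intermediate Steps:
P(I) = I² + 1339*I
(3215904 + P(-9*(-11)*12)) + x(1484, -927) = (3215904 + (-9*(-11)*12)*(1339 - 9*(-11)*12)) + (1530 - 1*1484) = (3215904 + (99*12)*(1339 + 99*12)) + (1530 - 1484) = (3215904 + 1188*(1339 + 1188)) + 46 = (3215904 + 1188*2527) + 46 = (3215904 + 3002076) + 46 = 6217980 + 46 = 6218026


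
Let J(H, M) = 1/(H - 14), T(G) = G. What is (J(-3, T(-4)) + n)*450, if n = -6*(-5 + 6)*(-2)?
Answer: 91350/17 ≈ 5373.5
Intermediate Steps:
J(H, M) = 1/(-14 + H)
n = 12 (n = -6*(-2) = 12)
(J(-3, T(-4)) + n)*450 = (1/(-14 - 3) + 12)*450 = (1/(-17) + 12)*450 = (-1/17 + 12)*450 = (203/17)*450 = 91350/17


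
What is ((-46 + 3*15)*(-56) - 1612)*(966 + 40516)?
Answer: -64545992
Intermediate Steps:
((-46 + 3*15)*(-56) - 1612)*(966 + 40516) = ((-46 + 45)*(-56) - 1612)*41482 = (-1*(-56) - 1612)*41482 = (56 - 1612)*41482 = -1556*41482 = -64545992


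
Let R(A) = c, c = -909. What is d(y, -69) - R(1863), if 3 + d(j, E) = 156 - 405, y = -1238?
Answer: 657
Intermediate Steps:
R(A) = -909
d(j, E) = -252 (d(j, E) = -3 + (156 - 405) = -3 - 249 = -252)
d(y, -69) - R(1863) = -252 - 1*(-909) = -252 + 909 = 657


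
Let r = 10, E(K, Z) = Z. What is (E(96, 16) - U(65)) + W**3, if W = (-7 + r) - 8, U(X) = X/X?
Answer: -110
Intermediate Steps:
U(X) = 1
W = -5 (W = (-7 + 10) - 8 = 3 - 8 = -5)
(E(96, 16) - U(65)) + W**3 = (16 - 1*1) + (-5)**3 = (16 - 1) - 125 = 15 - 125 = -110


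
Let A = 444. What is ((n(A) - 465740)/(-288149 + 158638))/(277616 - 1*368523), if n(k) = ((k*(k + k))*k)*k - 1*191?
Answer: 77724739061/11773456477 ≈ 6.6017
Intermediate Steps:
n(k) = -191 + 2*k⁴ (n(k) = ((k*(2*k))*k)*k - 191 = ((2*k²)*k)*k - 191 = (2*k³)*k - 191 = 2*k⁴ - 191 = -191 + 2*k⁴)
((n(A) - 465740)/(-288149 + 158638))/(277616 - 1*368523) = (((-191 + 2*444⁴) - 465740)/(-288149 + 158638))/(277616 - 1*368523) = (((-191 + 2*38862602496) - 465740)/(-129511))/(277616 - 368523) = (((-191 + 77725204992) - 465740)*(-1/129511))/(-90907) = ((77725204801 - 465740)*(-1/129511))*(-1/90907) = (77724739061*(-1/129511))*(-1/90907) = -77724739061/129511*(-1/90907) = 77724739061/11773456477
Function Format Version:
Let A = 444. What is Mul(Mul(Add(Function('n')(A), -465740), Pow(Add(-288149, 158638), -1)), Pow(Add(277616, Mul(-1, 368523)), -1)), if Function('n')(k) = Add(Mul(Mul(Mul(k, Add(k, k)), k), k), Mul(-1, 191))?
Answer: Rational(77724739061, 11773456477) ≈ 6.6017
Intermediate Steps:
Function('n')(k) = Add(-191, Mul(2, Pow(k, 4))) (Function('n')(k) = Add(Mul(Mul(Mul(k, Mul(2, k)), k), k), -191) = Add(Mul(Mul(Mul(2, Pow(k, 2)), k), k), -191) = Add(Mul(Mul(2, Pow(k, 3)), k), -191) = Add(Mul(2, Pow(k, 4)), -191) = Add(-191, Mul(2, Pow(k, 4))))
Mul(Mul(Add(Function('n')(A), -465740), Pow(Add(-288149, 158638), -1)), Pow(Add(277616, Mul(-1, 368523)), -1)) = Mul(Mul(Add(Add(-191, Mul(2, Pow(444, 4))), -465740), Pow(Add(-288149, 158638), -1)), Pow(Add(277616, Mul(-1, 368523)), -1)) = Mul(Mul(Add(Add(-191, Mul(2, 38862602496)), -465740), Pow(-129511, -1)), Pow(Add(277616, -368523), -1)) = Mul(Mul(Add(Add(-191, 77725204992), -465740), Rational(-1, 129511)), Pow(-90907, -1)) = Mul(Mul(Add(77725204801, -465740), Rational(-1, 129511)), Rational(-1, 90907)) = Mul(Mul(77724739061, Rational(-1, 129511)), Rational(-1, 90907)) = Mul(Rational(-77724739061, 129511), Rational(-1, 90907)) = Rational(77724739061, 11773456477)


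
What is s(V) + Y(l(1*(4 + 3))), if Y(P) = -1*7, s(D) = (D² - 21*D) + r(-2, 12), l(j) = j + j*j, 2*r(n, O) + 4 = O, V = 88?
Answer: 5893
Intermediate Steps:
r(n, O) = -2 + O/2
l(j) = j + j²
s(D) = 4 + D² - 21*D (s(D) = (D² - 21*D) + (-2 + (½)*12) = (D² - 21*D) + (-2 + 6) = (D² - 21*D) + 4 = 4 + D² - 21*D)
Y(P) = -7
s(V) + Y(l(1*(4 + 3))) = (4 + 88² - 21*88) - 7 = (4 + 7744 - 1848) - 7 = 5900 - 7 = 5893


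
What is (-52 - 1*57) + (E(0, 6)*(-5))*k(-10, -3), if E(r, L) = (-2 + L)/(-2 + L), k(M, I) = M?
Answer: -59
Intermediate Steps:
E(r, L) = 1
(-52 - 1*57) + (E(0, 6)*(-5))*k(-10, -3) = (-52 - 1*57) + (1*(-5))*(-10) = (-52 - 57) - 5*(-10) = -109 + 50 = -59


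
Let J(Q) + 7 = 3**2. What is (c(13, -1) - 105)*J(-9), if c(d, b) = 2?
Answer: -206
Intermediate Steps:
J(Q) = 2 (J(Q) = -7 + 3**2 = -7 + 9 = 2)
(c(13, -1) - 105)*J(-9) = (2 - 105)*2 = -103*2 = -206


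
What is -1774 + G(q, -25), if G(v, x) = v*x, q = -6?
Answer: -1624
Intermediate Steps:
-1774 + G(q, -25) = -1774 - 6*(-25) = -1774 + 150 = -1624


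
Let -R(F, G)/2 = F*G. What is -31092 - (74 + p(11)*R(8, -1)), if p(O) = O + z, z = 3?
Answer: -31390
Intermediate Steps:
p(O) = 3 + O (p(O) = O + 3 = 3 + O)
R(F, G) = -2*F*G
-31092 - (74 + p(11)*R(8, -1)) = -31092 - (74 + (3 + 11)*(-2*8*(-1))) = -31092 - (74 + 14*16) = -31092 - (74 + 224) = -31092 - 1*298 = -31092 - 298 = -31390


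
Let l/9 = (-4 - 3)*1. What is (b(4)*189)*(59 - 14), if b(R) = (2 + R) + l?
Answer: -484785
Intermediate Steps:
l = -63 (l = 9*((-4 - 3)*1) = 9*(-7*1) = 9*(-7) = -63)
b(R) = -61 + R (b(R) = (2 + R) - 63 = -61 + R)
(b(4)*189)*(59 - 14) = ((-61 + 4)*189)*(59 - 14) = -57*189*45 = -10773*45 = -484785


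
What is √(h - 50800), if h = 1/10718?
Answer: I*√5835676608482/10718 ≈ 225.39*I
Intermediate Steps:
h = 1/10718 ≈ 9.3301e-5
√(h - 50800) = √(1/10718 - 50800) = √(-544474399/10718) = I*√5835676608482/10718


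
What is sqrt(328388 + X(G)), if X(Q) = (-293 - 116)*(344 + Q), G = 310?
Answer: sqrt(60902) ≈ 246.78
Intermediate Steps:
X(Q) = -140696 - 409*Q (X(Q) = -409*(344 + Q) = -140696 - 409*Q)
sqrt(328388 + X(G)) = sqrt(328388 + (-140696 - 409*310)) = sqrt(328388 + (-140696 - 126790)) = sqrt(328388 - 267486) = sqrt(60902)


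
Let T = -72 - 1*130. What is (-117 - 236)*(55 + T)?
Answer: 51891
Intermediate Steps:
T = -202 (T = -72 - 130 = -202)
(-117 - 236)*(55 + T) = (-117 - 236)*(55 - 202) = -353*(-147) = 51891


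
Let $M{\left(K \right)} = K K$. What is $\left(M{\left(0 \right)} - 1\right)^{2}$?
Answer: $1$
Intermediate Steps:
$M{\left(K \right)} = K^{2}$
$\left(M{\left(0 \right)} - 1\right)^{2} = \left(0^{2} - 1\right)^{2} = \left(0 - 1\right)^{2} = \left(-1\right)^{2} = 1$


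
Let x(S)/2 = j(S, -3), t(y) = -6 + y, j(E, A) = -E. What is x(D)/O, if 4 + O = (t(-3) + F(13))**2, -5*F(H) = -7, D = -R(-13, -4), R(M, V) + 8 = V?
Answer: -25/56 ≈ -0.44643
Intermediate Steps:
R(M, V) = -8 + V
D = 12 (D = -(-8 - 4) = -1*(-12) = 12)
F(H) = 7/5 (F(H) = -1/5*(-7) = 7/5)
x(S) = -2*S (x(S) = 2*(-S) = -2*S)
O = 1344/25 (O = -4 + ((-6 - 3) + 7/5)**2 = -4 + (-9 + 7/5)**2 = -4 + (-38/5)**2 = -4 + 1444/25 = 1344/25 ≈ 53.760)
x(D)/O = (-2*12)/(1344/25) = -24*25/1344 = -25/56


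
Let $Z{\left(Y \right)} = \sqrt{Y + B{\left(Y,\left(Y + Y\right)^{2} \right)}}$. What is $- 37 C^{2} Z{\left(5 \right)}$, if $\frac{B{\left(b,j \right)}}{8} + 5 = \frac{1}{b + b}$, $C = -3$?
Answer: $- \frac{999 i \sqrt{95}}{5} \approx - 1947.4 i$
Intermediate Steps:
$B{\left(b,j \right)} = -40 + \frac{4}{b}$ ($B{\left(b,j \right)} = -40 + \frac{8}{b + b} = -40 + \frac{8}{2 b} = -40 + 8 \frac{1}{2 b} = -40 + \frac{4}{b}$)
$Z{\left(Y \right)} = \sqrt{-40 + Y + \frac{4}{Y}}$ ($Z{\left(Y \right)} = \sqrt{Y - \left(40 - \frac{4}{Y}\right)} = \sqrt{-40 + Y + \frac{4}{Y}}$)
$- 37 C^{2} Z{\left(5 \right)} = - 37 \left(-3\right)^{2} \sqrt{-40 + 5 + \frac{4}{5}} = \left(-37\right) 9 \sqrt{-40 + 5 + 4 \cdot \frac{1}{5}} = - 333 \sqrt{-40 + 5 + \frac{4}{5}} = - 333 \sqrt{- \frac{171}{5}} = - 333 \frac{3 i \sqrt{95}}{5} = - \frac{999 i \sqrt{95}}{5}$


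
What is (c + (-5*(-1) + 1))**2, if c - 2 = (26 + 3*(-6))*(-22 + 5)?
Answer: 16384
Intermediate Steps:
c = -134 (c = 2 + (26 + 3*(-6))*(-22 + 5) = 2 + (26 - 18)*(-17) = 2 + 8*(-17) = 2 - 136 = -134)
(c + (-5*(-1) + 1))**2 = (-134 + (-5*(-1) + 1))**2 = (-134 + (5 + 1))**2 = (-134 + 6)**2 = (-128)**2 = 16384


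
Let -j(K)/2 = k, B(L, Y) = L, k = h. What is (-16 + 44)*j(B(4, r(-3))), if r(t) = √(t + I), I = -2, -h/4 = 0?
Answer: 0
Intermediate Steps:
h = 0 (h = -4*0 = 0)
r(t) = √(-2 + t) (r(t) = √(t - 2) = √(-2 + t))
k = 0
j(K) = 0 (j(K) = -2*0 = 0)
(-16 + 44)*j(B(4, r(-3))) = (-16 + 44)*0 = 28*0 = 0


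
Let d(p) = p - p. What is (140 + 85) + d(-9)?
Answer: 225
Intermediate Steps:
d(p) = 0
(140 + 85) + d(-9) = (140 + 85) + 0 = 225 + 0 = 225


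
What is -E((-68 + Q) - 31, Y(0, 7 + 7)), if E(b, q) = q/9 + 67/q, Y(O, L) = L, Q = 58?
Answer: -799/126 ≈ -6.3413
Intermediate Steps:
E(b, q) = 67/q + q/9 (E(b, q) = q*(⅑) + 67/q = q/9 + 67/q = 67/q + q/9)
-E((-68 + Q) - 31, Y(0, 7 + 7)) = -(67/(7 + 7) + (7 + 7)/9) = -(67/14 + (⅑)*14) = -(67*(1/14) + 14/9) = -(67/14 + 14/9) = -1*799/126 = -799/126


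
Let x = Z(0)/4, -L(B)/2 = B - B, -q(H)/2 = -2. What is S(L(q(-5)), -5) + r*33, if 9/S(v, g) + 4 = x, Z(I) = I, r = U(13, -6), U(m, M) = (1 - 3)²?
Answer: 519/4 ≈ 129.75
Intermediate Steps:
q(H) = 4 (q(H) = -2*(-2) = 4)
L(B) = 0 (L(B) = -2*(B - B) = -2*0 = 0)
U(m, M) = 4 (U(m, M) = (-2)² = 4)
r = 4
x = 0 (x = 0/4 = 0*(¼) = 0)
S(v, g) = -9/4 (S(v, g) = 9/(-4 + 0) = 9/(-4) = 9*(-¼) = -9/4)
S(L(q(-5)), -5) + r*33 = -9/4 + 4*33 = -9/4 + 132 = 519/4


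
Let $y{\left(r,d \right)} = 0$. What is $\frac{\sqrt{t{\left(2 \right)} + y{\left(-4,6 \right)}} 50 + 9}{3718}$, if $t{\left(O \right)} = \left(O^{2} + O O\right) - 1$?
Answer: $\frac{9}{3718} + \frac{25 \sqrt{7}}{1859} \approx 0.038001$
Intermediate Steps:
$t{\left(O \right)} = -1 + 2 O^{2}$ ($t{\left(O \right)} = \left(O^{2} + O^{2}\right) - 1 = 2 O^{2} - 1 = -1 + 2 O^{2}$)
$\frac{\sqrt{t{\left(2 \right)} + y{\left(-4,6 \right)}} 50 + 9}{3718} = \frac{\sqrt{\left(-1 + 2 \cdot 2^{2}\right) + 0} \cdot 50 + 9}{3718} = \left(\sqrt{\left(-1 + 2 \cdot 4\right) + 0} \cdot 50 + 9\right) \frac{1}{3718} = \left(\sqrt{\left(-1 + 8\right) + 0} \cdot 50 + 9\right) \frac{1}{3718} = \left(\sqrt{7 + 0} \cdot 50 + 9\right) \frac{1}{3718} = \left(\sqrt{7} \cdot 50 + 9\right) \frac{1}{3718} = \left(50 \sqrt{7} + 9\right) \frac{1}{3718} = \left(9 + 50 \sqrt{7}\right) \frac{1}{3718} = \frac{9}{3718} + \frac{25 \sqrt{7}}{1859}$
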